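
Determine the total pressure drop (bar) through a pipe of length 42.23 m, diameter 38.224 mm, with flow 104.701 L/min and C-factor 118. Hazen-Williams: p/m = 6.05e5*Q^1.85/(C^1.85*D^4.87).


Q^1.85 = 5456.4
C^1.85 = 6807.4
D^4.87 = 5.0813e+07
p/m = 0.0095435 bar/m
p_total = 0.0095435 * 42.23 = 0.40302 bar

0.40302 bar


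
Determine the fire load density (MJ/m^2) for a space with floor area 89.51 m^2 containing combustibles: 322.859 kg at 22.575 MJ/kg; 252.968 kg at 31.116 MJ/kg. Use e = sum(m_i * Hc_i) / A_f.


Total energy = 322.859*22.575 + 252.968*31.116
= 7288.542 + 7871.352
= 15159.89 MJ
e = 15159.89 / 89.51 = 169.37 MJ/m^2

169.37 MJ/m^2


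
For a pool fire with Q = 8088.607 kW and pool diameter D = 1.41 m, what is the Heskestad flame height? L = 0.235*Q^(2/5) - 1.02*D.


Q^(2/5) = 36.572
0.235 * Q^(2/5) = 8.5944
1.02 * D = 1.4382
L = 7.1562 m

7.1562 m


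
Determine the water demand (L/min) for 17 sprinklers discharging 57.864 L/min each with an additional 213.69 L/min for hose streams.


Sprinkler demand = 17 * 57.864 = 983.688 L/min
Total = 983.688 + 213.69 = 1197.378 L/min

1197.378 L/min


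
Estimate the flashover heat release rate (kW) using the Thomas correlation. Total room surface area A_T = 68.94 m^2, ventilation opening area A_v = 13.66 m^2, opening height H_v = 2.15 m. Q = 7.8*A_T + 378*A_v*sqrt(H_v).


7.8*A_T = 537.732
sqrt(H_v) = 1.4663
378*A_v*sqrt(H_v) = 7571.1
Q = 537.732 + 7571.1 = 8108.9 kW

8108.9 kW


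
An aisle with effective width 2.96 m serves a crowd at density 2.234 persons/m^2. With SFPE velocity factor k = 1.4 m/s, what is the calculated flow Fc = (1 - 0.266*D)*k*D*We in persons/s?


1 - 0.266*D = 1 - 0.266*2.234 = 0.40576
Fs = 0.40576 * 1.4 * 2.234 = 1.2690 persons/(s*m)
Fc = 1.2690 * 2.96 = 3.7564 persons/s

3.7564 persons/s


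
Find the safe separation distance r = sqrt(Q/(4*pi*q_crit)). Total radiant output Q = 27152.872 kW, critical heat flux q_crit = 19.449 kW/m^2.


4*pi*q_crit = 244.40
Q/(4*pi*q_crit) = 111.10
r = sqrt(111.10) = 10.540 m

10.540 m


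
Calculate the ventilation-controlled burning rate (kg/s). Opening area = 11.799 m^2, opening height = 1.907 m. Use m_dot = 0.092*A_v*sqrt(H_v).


sqrt(H_v) = 1.3809
m_dot = 0.092 * 11.799 * 1.3809 = 1.4990 kg/s

1.4990 kg/s


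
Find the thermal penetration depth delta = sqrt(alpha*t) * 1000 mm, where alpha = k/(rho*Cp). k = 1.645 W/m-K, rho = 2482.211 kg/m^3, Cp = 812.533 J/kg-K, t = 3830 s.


alpha = 1.645 / (2482.211 * 812.533) = 8.1562e-07 m^2/s
alpha * t = 0.0031238
delta = sqrt(0.0031238) * 1000 = 55.891 mm

55.891 mm


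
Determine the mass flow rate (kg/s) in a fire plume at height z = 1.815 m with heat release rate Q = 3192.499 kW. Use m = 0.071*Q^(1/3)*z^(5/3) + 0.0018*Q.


Q^(1/3) = 14.725
z^(5/3) = 2.7006
First term = 0.071 * 14.725 * 2.7006 = 2.8233
Second term = 0.0018 * 3192.499 = 5.7465
m = 8.5698 kg/s

8.5698 kg/s


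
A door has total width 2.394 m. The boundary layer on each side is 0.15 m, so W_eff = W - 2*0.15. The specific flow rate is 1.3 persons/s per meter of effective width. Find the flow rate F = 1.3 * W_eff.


W_eff = 2.394 - 0.30 = 2.094 m
F = 1.3 * 2.094 = 2.7222 persons/s

2.7222 persons/s


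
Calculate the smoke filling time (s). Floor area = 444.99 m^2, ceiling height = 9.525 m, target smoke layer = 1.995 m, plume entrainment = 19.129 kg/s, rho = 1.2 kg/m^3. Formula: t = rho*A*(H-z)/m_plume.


H - z = 7.53 m
t = 1.2 * 444.99 * 7.53 / 19.129 = 210.20 s

210.20 s


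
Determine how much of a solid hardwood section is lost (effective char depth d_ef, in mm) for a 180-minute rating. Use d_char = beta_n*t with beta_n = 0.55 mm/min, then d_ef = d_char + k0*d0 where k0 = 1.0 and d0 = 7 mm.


d_char = 0.55 * 180 = 99 mm
d_ef = 99 + 1.0*7 = 106 mm

106 mm


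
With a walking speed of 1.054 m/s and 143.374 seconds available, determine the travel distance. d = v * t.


d = 1.054 * 143.374 = 151.12 m

151.12 m


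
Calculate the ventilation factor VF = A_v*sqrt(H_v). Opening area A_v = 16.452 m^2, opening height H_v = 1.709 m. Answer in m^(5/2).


sqrt(H_v) = 1.3073
VF = 16.452 * 1.3073 = 21.507 m^(5/2)

21.507 m^(5/2)


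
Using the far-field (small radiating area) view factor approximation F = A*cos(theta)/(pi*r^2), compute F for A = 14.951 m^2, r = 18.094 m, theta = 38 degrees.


cos(38 deg) = 0.78801
pi*r^2 = 1028.5
F = 14.951 * 0.78801 / 1028.5 = 0.011455

0.011455


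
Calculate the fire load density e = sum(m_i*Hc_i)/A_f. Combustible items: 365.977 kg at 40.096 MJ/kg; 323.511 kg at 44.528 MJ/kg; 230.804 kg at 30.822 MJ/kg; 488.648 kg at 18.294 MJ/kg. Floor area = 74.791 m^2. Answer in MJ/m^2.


Total energy = 365.977*40.096 + 323.511*44.528 + 230.804*30.822 + 488.648*18.294
= 14674.21 + 14405.30 + 7113.841 + 8939.327
= 45132.679 MJ
e = 45132.679 / 74.791 = 603.45 MJ/m^2

603.45 MJ/m^2


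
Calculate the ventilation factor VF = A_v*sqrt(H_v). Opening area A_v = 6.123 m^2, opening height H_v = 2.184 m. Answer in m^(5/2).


sqrt(H_v) = 1.4778
VF = 6.123 * 1.4778 = 9.0488 m^(5/2)

9.0488 m^(5/2)


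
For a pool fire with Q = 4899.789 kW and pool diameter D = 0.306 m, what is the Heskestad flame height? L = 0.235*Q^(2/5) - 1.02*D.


Q^(2/5) = 29.928
0.235 * Q^(2/5) = 7.0330
1.02 * D = 0.31212
L = 6.7209 m

6.7209 m


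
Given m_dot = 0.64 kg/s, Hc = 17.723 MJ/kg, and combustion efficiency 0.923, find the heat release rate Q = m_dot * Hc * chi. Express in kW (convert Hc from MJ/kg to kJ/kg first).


Hc = 17.723 MJ/kg = 17.723 * 1000 kJ/kg = 17723 kJ/kg
Q = 0.64 kg/s * 17723 kJ/kg * 0.923 = 10469 kW

10469 kW


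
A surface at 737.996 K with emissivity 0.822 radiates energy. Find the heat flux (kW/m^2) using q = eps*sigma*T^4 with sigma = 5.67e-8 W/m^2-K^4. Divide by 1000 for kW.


T^4 = 2.9663e+11
q = 0.822 * 5.67e-8 * 2.9663e+11 / 1000 = 13.825 kW/m^2

13.825 kW/m^2


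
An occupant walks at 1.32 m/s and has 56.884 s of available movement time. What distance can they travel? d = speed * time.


d = 1.32 * 56.884 = 75.087 m

75.087 m


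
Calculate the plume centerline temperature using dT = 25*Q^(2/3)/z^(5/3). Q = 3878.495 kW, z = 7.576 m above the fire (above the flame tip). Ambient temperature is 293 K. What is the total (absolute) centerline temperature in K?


Q^(2/3) = 246.86
z^(5/3) = 29.224
dT = 25 * 246.86 / 29.224 = 211.18 K
T = 293 + 211.18 = 504.18 K

504.18 K


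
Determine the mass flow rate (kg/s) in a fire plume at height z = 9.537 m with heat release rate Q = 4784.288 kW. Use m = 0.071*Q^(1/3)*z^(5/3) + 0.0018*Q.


Q^(1/3) = 16.850
z^(5/3) = 42.890
First term = 0.071 * 16.850 * 42.890 = 51.312
Second term = 0.0018 * 4784.288 = 8.6117
m = 59.923 kg/s

59.923 kg/s


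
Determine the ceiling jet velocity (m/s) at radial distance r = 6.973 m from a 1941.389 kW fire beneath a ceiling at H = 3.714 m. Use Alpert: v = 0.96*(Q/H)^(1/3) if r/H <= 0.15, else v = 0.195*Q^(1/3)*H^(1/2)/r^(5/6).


r/H = 6.973 / 3.714 = 1.8775
r/H > 0.15, so v = 0.195*Q^(1/3)*H^(1/2)/r^(5/6)
Q^(1/3) = 12.475
H^(1/2) = 1.9272
r^(5/6) = 5.0449
v = 0.195 * 12.475 * 1.9272 / 5.0449 = 0.92927 m/s

0.92927 m/s


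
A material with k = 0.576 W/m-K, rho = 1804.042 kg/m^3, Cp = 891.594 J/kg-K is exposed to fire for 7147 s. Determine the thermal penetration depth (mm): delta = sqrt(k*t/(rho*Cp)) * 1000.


alpha = 0.576 / (1804.042 * 891.594) = 3.5810e-07 m^2/s
alpha * t = 0.0025594
delta = sqrt(0.0025594) * 1000 = 50.590 mm

50.590 mm


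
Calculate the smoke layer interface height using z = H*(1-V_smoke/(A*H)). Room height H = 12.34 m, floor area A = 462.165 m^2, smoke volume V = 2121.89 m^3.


V/(A*H) = 0.37206
1 - 0.37206 = 0.62794
z = 12.34 * 0.62794 = 7.7488 m

7.7488 m


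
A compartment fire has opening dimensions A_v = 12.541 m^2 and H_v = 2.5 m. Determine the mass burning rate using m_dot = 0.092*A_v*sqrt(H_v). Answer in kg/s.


sqrt(H_v) = 1.5811
m_dot = 0.092 * 12.541 * 1.5811 = 1.8243 kg/s

1.8243 kg/s


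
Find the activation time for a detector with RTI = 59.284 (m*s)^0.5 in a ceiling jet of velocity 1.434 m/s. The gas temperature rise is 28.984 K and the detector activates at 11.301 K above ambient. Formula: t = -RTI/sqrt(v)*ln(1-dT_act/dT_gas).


dT_act/dT_gas = 0.38990
ln(1 - 0.38990) = -0.49414
t = -59.284 / sqrt(1.434) * -0.49414 = 24.463 s

24.463 s


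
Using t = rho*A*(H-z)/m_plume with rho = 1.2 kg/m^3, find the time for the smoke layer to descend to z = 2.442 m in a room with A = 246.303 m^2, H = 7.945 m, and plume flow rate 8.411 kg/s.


H - z = 5.503 m
t = 1.2 * 246.303 * 5.503 / 8.411 = 193.38 s

193.38 s


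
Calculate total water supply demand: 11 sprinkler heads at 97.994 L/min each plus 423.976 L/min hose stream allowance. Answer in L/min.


Sprinkler demand = 11 * 97.994 = 1077.934 L/min
Total = 1077.934 + 423.976 = 1501.91 L/min

1501.91 L/min


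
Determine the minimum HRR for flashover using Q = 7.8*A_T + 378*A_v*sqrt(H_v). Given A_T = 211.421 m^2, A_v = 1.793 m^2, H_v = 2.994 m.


7.8*A_T = 1649.1
sqrt(H_v) = 1.7303
378*A_v*sqrt(H_v) = 1172.7
Q = 1649.1 + 1172.7 = 2821.8 kW

2821.8 kW


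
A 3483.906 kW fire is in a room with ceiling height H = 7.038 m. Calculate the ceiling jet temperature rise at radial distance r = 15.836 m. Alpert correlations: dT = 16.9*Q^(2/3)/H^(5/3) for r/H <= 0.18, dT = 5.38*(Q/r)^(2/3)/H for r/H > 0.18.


r/H = 15.836 / 7.038 = 2.2501
r/H > 0.18, so dT = 5.38*(Q/r)^(2/3)/H
Q/r = 220.00
(Q/r)^(2/3) = 36.443
dT = 5.38 * 36.443 / 7.038 = 27.858 K

27.858 K


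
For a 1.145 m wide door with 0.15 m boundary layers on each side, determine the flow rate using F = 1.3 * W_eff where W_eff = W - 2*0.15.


W_eff = 1.145 - 0.30 = 0.845 m
F = 1.3 * 0.845 = 1.0985 persons/s

1.0985 persons/s


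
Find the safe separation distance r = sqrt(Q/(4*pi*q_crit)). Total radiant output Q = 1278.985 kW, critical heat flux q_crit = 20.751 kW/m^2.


4*pi*q_crit = 260.76
Q/(4*pi*q_crit) = 4.9047
r = sqrt(4.9047) = 2.2147 m

2.2147 m


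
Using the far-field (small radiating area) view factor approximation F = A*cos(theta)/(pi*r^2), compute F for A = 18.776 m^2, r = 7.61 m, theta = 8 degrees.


cos(8 deg) = 0.99027
pi*r^2 = 181.94
F = 18.776 * 0.99027 / 181.94 = 0.10220

0.10220


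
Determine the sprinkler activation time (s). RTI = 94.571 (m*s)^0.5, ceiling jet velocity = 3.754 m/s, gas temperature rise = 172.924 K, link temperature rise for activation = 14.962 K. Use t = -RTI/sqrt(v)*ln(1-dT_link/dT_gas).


dT_link/dT_gas = 0.086524
ln(1 - 0.086524) = -0.090498
t = -94.571 / sqrt(3.754) * -0.090498 = 4.4172 s

4.4172 s


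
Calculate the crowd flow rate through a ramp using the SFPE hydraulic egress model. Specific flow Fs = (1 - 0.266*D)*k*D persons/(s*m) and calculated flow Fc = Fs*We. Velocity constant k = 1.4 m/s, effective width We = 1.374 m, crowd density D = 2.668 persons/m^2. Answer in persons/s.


1 - 0.266*D = 1 - 0.266*2.668 = 0.29031
Fs = 0.29031 * 1.4 * 2.668 = 1.0844 persons/(s*m)
Fc = 1.0844 * 1.374 = 1.4899 persons/s

1.4899 persons/s


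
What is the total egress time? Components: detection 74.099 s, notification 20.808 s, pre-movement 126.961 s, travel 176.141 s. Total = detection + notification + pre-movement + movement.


Total = 74.099 + 20.808 + 126.961 + 176.141 = 398.009 s

398.009 s


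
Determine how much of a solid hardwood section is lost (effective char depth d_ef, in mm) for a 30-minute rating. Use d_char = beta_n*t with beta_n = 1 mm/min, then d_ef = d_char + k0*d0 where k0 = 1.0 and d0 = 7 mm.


d_char = 1 * 30 = 30 mm
d_ef = 30 + 1.0*7 = 37 mm

37 mm


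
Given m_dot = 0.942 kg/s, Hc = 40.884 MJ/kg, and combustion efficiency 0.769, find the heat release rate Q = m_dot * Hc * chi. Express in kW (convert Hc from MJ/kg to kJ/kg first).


Hc = 40.884 MJ/kg = 40.884 * 1000 kJ/kg = 40884 kJ/kg
Q = 0.942 kg/s * 40884 kJ/kg * 0.769 = 29616 kW

29616 kW


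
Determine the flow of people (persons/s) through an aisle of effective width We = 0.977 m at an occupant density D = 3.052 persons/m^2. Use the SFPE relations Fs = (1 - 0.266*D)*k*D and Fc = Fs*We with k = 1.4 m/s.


1 - 0.266*D = 1 - 0.266*3.052 = 0.18817
Fs = 0.18817 * 1.4 * 3.052 = 0.80400 persons/(s*m)
Fc = 0.80400 * 0.977 = 0.78551 persons/s

0.78551 persons/s


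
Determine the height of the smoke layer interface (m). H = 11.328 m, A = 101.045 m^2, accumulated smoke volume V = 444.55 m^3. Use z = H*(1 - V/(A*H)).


V/(A*H) = 0.38838
1 - 0.38838 = 0.61162
z = 11.328 * 0.61162 = 6.9285 m

6.9285 m


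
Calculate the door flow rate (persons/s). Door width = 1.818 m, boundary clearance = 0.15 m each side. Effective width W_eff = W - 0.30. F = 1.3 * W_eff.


W_eff = 1.818 - 0.30 = 1.518 m
F = 1.3 * 1.518 = 1.9734 persons/s

1.9734 persons/s


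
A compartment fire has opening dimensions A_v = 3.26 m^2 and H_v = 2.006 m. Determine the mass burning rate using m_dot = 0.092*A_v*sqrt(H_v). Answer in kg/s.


sqrt(H_v) = 1.4163
m_dot = 0.092 * 3.26 * 1.4163 = 0.42479 kg/s

0.42479 kg/s


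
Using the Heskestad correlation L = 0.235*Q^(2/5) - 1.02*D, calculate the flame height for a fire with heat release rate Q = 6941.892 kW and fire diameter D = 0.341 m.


Q^(2/5) = 34.403
0.235 * Q^(2/5) = 8.0846
1.02 * D = 0.34782
L = 7.7368 m

7.7368 m


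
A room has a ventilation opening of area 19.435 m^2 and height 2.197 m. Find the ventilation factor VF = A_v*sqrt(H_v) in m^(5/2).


sqrt(H_v) = 1.4822
VF = 19.435 * 1.4822 = 28.807 m^(5/2)

28.807 m^(5/2)


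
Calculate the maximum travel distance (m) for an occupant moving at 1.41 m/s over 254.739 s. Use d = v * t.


d = 1.41 * 254.739 = 359.18 m

359.18 m


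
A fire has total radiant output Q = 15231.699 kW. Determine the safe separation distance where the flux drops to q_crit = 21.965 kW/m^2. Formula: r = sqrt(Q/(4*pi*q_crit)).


4*pi*q_crit = 276.02
Q/(4*pi*q_crit) = 55.183
r = sqrt(55.183) = 7.4285 m

7.4285 m


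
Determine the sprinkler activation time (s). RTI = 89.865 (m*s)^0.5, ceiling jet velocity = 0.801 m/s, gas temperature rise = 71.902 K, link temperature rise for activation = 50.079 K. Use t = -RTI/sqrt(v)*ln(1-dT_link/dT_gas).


dT_link/dT_gas = 0.69649
ln(1 - 0.69649) = -1.1923
t = -89.865 / sqrt(0.801) * -1.1923 = 119.72 s

119.72 s


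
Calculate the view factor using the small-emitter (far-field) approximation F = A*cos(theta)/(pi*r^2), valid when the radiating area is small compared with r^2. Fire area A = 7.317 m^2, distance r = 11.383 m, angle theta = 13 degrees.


cos(13 deg) = 0.97437
pi*r^2 = 407.06
F = 7.317 * 0.97437 / 407.06 = 0.017514

0.017514


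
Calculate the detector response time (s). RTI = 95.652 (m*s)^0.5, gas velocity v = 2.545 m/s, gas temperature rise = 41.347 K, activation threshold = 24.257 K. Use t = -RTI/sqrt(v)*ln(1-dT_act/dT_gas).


dT_act/dT_gas = 0.58667
ln(1 - 0.58667) = -0.88351
t = -95.652 / sqrt(2.545) * -0.88351 = 52.974 s

52.974 s


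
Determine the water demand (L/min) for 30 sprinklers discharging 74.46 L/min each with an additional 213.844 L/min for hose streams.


Sprinkler demand = 30 * 74.46 = 2233.8 L/min
Total = 2233.8 + 213.844 = 2447.644 L/min

2447.644 L/min


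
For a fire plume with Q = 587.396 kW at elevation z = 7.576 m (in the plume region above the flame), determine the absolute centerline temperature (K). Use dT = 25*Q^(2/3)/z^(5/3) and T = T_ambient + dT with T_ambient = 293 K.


Q^(2/3) = 70.138
z^(5/3) = 29.224
dT = 25 * 70.138 / 29.224 = 60.001 K
T = 293 + 60.001 = 353.00 K

353.00 K


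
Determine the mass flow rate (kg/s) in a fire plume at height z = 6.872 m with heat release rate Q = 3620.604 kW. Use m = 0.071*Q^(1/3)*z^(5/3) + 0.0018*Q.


Q^(1/3) = 15.355
z^(5/3) = 24.839
First term = 0.071 * 15.355 * 24.839 = 27.081
Second term = 0.0018 * 3620.604 = 6.5171
m = 33.598 kg/s

33.598 kg/s


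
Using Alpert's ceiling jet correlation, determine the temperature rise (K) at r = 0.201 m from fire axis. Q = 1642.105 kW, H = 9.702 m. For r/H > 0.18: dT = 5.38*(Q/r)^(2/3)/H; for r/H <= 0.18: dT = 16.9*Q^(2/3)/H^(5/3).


r/H = 0.201 / 9.702 = 0.020717
r/H <= 0.18, so dT = 16.9*Q^(2/3)/H^(5/3)
Q^(2/3) = 139.19
H^(5/3) = 44.134
dT = 16.9 * 139.19 / 44.134 = 53.299 K

53.299 K


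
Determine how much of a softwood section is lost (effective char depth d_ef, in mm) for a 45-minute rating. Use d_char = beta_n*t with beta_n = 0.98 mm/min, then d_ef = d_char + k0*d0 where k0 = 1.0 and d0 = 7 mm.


d_char = 0.98 * 45 = 44.1 mm
d_ef = 44.1 + 1.0*7 = 51.1 mm

51.1 mm


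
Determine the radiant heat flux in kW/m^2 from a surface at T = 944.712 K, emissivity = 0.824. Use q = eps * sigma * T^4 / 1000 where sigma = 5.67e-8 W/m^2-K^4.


T^4 = 7.9652e+11
q = 0.824 * 5.67e-8 * 7.9652e+11 / 1000 = 37.214 kW/m^2

37.214 kW/m^2


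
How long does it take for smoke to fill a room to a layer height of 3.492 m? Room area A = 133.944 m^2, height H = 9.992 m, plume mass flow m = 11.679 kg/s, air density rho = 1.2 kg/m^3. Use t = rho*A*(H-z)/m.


H - z = 6.5 m
t = 1.2 * 133.944 * 6.5 / 11.679 = 89.457 s

89.457 s


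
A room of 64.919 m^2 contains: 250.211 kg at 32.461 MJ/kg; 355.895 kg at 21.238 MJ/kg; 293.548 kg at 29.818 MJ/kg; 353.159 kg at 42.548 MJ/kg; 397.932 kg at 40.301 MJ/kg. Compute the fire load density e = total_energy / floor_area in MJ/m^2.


Total energy = 250.211*32.461 + 355.895*21.238 + 293.548*29.818 + 353.159*42.548 + 397.932*40.301
= 8122.099 + 7558.498 + 8753.014 + 15026.21 + 16037.06
= 55496.88 MJ
e = 55496.88 / 64.919 = 854.86 MJ/m^2

854.86 MJ/m^2


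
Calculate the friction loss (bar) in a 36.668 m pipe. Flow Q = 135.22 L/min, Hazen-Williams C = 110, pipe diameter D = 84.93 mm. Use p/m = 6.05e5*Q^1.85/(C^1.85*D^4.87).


Q^1.85 = 8758.4
C^1.85 = 5978.3
D^4.87 = 2.4804e+09
p/m = 0.00035734 bar/m
p_total = 0.00035734 * 36.668 = 0.013103 bar

0.013103 bar


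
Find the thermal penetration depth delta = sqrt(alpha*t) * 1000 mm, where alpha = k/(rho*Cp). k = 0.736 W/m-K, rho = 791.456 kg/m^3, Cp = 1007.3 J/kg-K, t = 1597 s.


alpha = 0.736 / (791.456 * 1007.3) = 9.2319e-07 m^2/s
alpha * t = 0.0014743
delta = sqrt(0.0014743) * 1000 = 38.397 mm

38.397 mm


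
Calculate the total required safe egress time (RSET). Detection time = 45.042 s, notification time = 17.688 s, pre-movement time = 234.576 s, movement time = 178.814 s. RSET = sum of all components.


Total = 45.042 + 17.688 + 234.576 + 178.814 = 476.12 s

476.12 s


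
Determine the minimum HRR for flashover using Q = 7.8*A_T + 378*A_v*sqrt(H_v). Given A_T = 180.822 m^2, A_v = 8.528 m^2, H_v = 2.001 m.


7.8*A_T = 1410.4
sqrt(H_v) = 1.4146
378*A_v*sqrt(H_v) = 4560.0
Q = 1410.4 + 4560.0 = 5970.4 kW

5970.4 kW


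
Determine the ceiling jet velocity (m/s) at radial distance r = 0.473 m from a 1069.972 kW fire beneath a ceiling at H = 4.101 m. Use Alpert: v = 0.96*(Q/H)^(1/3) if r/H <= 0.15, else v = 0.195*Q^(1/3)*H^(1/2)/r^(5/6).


r/H = 0.473 / 4.101 = 0.11534
r/H <= 0.15, so v = 0.96*(Q/H)^(1/3)
Q/H = 260.91
(Q/H)^(1/3) = 6.3899
v = 0.96 * 6.3899 = 6.1343 m/s

6.1343 m/s


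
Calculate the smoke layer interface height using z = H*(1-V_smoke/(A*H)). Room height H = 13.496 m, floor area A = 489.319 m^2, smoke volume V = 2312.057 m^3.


V/(A*H) = 0.35011
1 - 0.35011 = 0.64989
z = 13.496 * 0.64989 = 8.7709 m

8.7709 m


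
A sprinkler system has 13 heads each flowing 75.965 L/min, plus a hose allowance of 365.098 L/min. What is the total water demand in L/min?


Sprinkler demand = 13 * 75.965 = 987.545 L/min
Total = 987.545 + 365.098 = 1352.643 L/min

1352.643 L/min


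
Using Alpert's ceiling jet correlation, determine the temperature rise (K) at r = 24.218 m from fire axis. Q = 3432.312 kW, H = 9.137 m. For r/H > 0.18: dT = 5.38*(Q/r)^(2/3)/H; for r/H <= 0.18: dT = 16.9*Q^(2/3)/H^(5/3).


r/H = 24.218 / 9.137 = 2.6505
r/H > 0.18, so dT = 5.38*(Q/r)^(2/3)/H
Q/r = 141.73
(Q/r)^(2/3) = 27.183
dT = 5.38 * 27.183 / 9.137 = 16.006 K

16.006 K


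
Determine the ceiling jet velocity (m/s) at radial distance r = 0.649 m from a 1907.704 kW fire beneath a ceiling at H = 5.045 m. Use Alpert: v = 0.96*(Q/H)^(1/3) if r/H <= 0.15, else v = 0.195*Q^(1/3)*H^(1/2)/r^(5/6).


r/H = 0.649 / 5.045 = 0.12864
r/H <= 0.15, so v = 0.96*(Q/H)^(1/3)
Q/H = 378.14
(Q/H)^(1/3) = 7.2313
v = 0.96 * 7.2313 = 6.9421 m/s

6.9421 m/s


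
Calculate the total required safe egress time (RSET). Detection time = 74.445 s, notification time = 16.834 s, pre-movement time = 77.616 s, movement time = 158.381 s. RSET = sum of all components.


Total = 74.445 + 16.834 + 77.616 + 158.381 = 327.276 s

327.276 s


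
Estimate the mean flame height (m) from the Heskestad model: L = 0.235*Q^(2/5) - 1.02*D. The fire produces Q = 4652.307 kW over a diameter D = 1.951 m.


Q^(2/5) = 29.313
0.235 * Q^(2/5) = 6.8887
1.02 * D = 1.9900
L = 4.8986 m

4.8986 m


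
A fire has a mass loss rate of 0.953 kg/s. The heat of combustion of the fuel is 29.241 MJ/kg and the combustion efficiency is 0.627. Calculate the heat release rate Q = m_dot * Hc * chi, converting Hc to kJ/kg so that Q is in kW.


Hc = 29.241 MJ/kg = 29.241 * 1000 kJ/kg = 29241 kJ/kg
Q = 0.953 kg/s * 29241 kJ/kg * 0.627 = 17472 kW

17472 kW


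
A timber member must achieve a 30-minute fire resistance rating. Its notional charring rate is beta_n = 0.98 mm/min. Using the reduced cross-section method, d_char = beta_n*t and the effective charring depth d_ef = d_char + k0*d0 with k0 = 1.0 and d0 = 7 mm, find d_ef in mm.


d_char = 0.98 * 30 = 29.4 mm
d_ef = 29.4 + 1.0*7 = 36.4 mm

36.4 mm


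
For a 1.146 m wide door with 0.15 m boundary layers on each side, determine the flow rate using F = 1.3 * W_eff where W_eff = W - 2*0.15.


W_eff = 1.146 - 0.30 = 0.846 m
F = 1.3 * 0.846 = 1.0998 persons/s

1.0998 persons/s


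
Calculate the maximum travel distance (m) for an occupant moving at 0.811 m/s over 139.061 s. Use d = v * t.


d = 0.811 * 139.061 = 112.78 m

112.78 m


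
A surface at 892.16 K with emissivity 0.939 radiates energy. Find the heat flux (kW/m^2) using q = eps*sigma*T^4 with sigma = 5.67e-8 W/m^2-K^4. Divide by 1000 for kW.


T^4 = 6.3354e+11
q = 0.939 * 5.67e-8 * 6.3354e+11 / 1000 = 33.730 kW/m^2

33.730 kW/m^2


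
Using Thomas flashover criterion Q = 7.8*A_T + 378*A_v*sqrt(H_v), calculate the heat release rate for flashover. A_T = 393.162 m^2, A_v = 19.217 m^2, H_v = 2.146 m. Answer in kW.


7.8*A_T = 3066.7
sqrt(H_v) = 1.4649
378*A_v*sqrt(H_v) = 10641
Q = 3066.7 + 10641 = 13708 kW

13708 kW


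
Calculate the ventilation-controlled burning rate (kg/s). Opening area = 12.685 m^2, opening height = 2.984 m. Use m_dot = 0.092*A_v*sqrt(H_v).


sqrt(H_v) = 1.7274
m_dot = 0.092 * 12.685 * 1.7274 = 2.0159 kg/s

2.0159 kg/s


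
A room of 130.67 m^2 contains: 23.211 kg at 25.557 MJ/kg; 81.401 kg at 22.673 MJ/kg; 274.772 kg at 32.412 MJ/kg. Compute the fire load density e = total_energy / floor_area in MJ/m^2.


Total energy = 23.211*25.557 + 81.401*22.673 + 274.772*32.412
= 593.2035 + 1845.605 + 8905.910
= 11344.72 MJ
e = 11344.72 / 130.67 = 86.820 MJ/m^2

86.820 MJ/m^2


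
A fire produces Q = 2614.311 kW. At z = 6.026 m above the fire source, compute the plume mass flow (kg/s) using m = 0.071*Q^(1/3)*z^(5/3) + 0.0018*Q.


Q^(1/3) = 13.776
z^(5/3) = 19.955
First term = 0.071 * 13.776 * 19.955 = 19.518
Second term = 0.0018 * 2614.311 = 4.7058
m = 24.223 kg/s

24.223 kg/s


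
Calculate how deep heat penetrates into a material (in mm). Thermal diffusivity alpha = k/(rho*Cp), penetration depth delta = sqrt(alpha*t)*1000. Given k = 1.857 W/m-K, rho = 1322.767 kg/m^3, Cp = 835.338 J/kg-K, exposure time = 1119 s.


alpha = 1.857 / (1322.767 * 835.338) = 1.6806e-06 m^2/s
alpha * t = 0.0018806
delta = sqrt(0.0018806) * 1000 = 43.366 mm

43.366 mm


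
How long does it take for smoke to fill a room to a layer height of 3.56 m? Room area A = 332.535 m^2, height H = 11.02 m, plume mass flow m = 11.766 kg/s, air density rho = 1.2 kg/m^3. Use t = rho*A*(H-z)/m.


H - z = 7.46 m
t = 1.2 * 332.535 * 7.46 / 11.766 = 253.00 s

253.00 s


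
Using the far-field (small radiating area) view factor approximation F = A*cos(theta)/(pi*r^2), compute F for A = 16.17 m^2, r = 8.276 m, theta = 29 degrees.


cos(29 deg) = 0.87462
pi*r^2 = 215.17
F = 16.17 * 0.87462 / 215.17 = 0.065726

0.065726


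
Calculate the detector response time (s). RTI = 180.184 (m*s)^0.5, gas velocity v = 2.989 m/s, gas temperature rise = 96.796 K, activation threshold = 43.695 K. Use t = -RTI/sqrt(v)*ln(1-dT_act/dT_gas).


dT_act/dT_gas = 0.45141
ln(1 - 0.45141) = -0.60041
t = -180.184 / sqrt(2.989) * -0.60041 = 62.575 s

62.575 s


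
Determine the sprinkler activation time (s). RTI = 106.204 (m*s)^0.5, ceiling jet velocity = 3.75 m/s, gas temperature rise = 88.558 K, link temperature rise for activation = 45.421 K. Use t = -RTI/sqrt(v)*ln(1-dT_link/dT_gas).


dT_link/dT_gas = 0.51290
ln(1 - 0.51290) = -0.71928
t = -106.204 / sqrt(3.75) * -0.71928 = 39.448 s

39.448 s


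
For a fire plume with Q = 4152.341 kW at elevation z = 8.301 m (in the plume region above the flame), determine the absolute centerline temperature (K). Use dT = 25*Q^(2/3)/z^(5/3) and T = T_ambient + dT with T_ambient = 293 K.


Q^(2/3) = 258.34
z^(5/3) = 34.032
dT = 25 * 258.34 / 34.032 = 189.78 K
T = 293 + 189.78 = 482.78 K

482.78 K


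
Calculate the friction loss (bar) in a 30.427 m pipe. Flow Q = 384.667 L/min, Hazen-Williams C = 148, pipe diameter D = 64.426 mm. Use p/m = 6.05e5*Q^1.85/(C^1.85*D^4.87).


Q^1.85 = 60591
C^1.85 = 10351
D^4.87 = 6.4584e+08
p/m = 0.0054834 bar/m
p_total = 0.0054834 * 30.427 = 0.16684 bar

0.16684 bar


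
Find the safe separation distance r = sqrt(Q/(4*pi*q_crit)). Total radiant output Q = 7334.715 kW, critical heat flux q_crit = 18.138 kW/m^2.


4*pi*q_crit = 227.93
Q/(4*pi*q_crit) = 32.180
r = sqrt(32.180) = 5.6727 m

5.6727 m


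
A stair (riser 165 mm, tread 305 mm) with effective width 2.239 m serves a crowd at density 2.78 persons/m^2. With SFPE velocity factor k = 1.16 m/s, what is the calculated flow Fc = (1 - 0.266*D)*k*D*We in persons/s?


1 - 0.266*D = 1 - 0.266*2.78 = 0.26052
Fs = 0.26052 * 1.16 * 2.78 = 0.84012 persons/(s*m)
Fc = 0.84012 * 2.239 = 1.8810 persons/s

1.8810 persons/s


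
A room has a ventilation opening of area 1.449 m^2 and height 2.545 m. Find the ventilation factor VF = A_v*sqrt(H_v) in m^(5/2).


sqrt(H_v) = 1.5953
VF = 1.449 * 1.5953 = 2.3116 m^(5/2)

2.3116 m^(5/2)


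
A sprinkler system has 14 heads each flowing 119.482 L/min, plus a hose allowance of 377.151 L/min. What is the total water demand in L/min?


Sprinkler demand = 14 * 119.482 = 1672.748 L/min
Total = 1672.748 + 377.151 = 2049.899 L/min

2049.899 L/min


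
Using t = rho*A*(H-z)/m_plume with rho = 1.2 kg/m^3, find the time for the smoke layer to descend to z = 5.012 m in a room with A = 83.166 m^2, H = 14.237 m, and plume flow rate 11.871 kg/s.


H - z = 9.225 m
t = 1.2 * 83.166 * 9.225 / 11.871 = 77.554 s

77.554 s


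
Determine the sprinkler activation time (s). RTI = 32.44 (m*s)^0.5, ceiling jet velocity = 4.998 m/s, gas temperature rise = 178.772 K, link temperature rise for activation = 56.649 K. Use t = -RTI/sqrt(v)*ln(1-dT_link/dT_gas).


dT_link/dT_gas = 0.31688
ln(1 - 0.31688) = -0.38108
t = -32.44 / sqrt(4.998) * -0.38108 = 5.5297 s

5.5297 s


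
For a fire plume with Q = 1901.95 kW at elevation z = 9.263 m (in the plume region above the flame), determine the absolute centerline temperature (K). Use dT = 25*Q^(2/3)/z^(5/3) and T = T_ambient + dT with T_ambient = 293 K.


Q^(2/3) = 153.51
z^(5/3) = 40.856
dT = 25 * 153.51 / 40.856 = 93.933 K
T = 293 + 93.933 = 386.93 K

386.93 K


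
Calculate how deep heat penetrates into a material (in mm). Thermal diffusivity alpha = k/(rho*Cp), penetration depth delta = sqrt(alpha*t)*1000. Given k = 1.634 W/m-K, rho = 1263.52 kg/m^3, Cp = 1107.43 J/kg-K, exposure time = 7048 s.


alpha = 1.634 / (1263.52 * 1107.43) = 1.1678e-06 m^2/s
alpha * t = 0.0082304
delta = sqrt(0.0082304) * 1000 = 90.721 mm

90.721 mm


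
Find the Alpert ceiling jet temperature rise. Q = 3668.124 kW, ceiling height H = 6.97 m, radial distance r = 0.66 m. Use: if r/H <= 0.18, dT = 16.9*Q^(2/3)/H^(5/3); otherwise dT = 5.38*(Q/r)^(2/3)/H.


r/H = 0.66 / 6.97 = 0.094692
r/H <= 0.18, so dT = 16.9*Q^(2/3)/H^(5/3)
Q^(2/3) = 237.85
H^(5/3) = 25.432
dT = 16.9 * 237.85 / 25.432 = 158.05 K

158.05 K


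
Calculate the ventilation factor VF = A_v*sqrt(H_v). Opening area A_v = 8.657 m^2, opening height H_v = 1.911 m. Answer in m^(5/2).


sqrt(H_v) = 1.3824
VF = 8.657 * 1.3824 = 11.967 m^(5/2)

11.967 m^(5/2)


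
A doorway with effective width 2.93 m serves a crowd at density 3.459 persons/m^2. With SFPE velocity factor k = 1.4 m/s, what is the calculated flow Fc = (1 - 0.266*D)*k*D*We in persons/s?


1 - 0.266*D = 1 - 0.266*3.459 = 0.079906
Fs = 0.079906 * 1.4 * 3.459 = 0.38695 persons/(s*m)
Fc = 0.38695 * 2.93 = 1.1338 persons/s

1.1338 persons/s


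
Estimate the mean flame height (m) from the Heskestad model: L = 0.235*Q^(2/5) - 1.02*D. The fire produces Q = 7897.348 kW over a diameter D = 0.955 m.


Q^(2/5) = 36.224
0.235 * Q^(2/5) = 8.5126
1.02 * D = 0.97410
L = 7.5385 m

7.5385 m


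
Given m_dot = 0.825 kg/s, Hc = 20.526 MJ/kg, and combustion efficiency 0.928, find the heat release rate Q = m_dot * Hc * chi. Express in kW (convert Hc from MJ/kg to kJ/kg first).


Hc = 20.526 MJ/kg = 20.526 * 1000 kJ/kg = 20526 kJ/kg
Q = 0.825 kg/s * 20526 kJ/kg * 0.928 = 15715 kW

15715 kW


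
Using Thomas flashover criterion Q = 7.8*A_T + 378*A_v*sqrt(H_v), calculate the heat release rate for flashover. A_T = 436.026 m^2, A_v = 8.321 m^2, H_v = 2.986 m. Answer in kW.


7.8*A_T = 3401.0
sqrt(H_v) = 1.7280
378*A_v*sqrt(H_v) = 5435.2
Q = 3401.0 + 5435.2 = 8836.2 kW

8836.2 kW


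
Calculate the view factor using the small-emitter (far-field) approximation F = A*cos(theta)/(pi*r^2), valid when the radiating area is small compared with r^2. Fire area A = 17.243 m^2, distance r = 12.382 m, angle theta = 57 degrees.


cos(57 deg) = 0.54464
pi*r^2 = 481.65
F = 17.243 * 0.54464 / 481.65 = 0.019498

0.019498


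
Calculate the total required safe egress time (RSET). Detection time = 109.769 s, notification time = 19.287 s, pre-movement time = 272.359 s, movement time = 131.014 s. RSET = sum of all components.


Total = 109.769 + 19.287 + 272.359 + 131.014 = 532.429 s

532.429 s


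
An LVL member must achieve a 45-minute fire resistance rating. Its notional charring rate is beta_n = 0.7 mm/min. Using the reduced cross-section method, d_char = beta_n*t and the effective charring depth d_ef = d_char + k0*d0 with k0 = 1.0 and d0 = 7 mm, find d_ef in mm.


d_char = 0.7 * 45 = 31.5 mm
d_ef = 31.5 + 1.0*7 = 38.5 mm

38.5 mm


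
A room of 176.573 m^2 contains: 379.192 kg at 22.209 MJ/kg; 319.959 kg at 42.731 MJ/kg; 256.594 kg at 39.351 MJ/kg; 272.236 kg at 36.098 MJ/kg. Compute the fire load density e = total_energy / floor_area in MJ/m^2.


Total energy = 379.192*22.209 + 319.959*42.731 + 256.594*39.351 + 272.236*36.098
= 8421.475 + 13672.17 + 10097.23 + 9827.175
= 42018.05 MJ
e = 42018.05 / 176.573 = 237.96 MJ/m^2

237.96 MJ/m^2


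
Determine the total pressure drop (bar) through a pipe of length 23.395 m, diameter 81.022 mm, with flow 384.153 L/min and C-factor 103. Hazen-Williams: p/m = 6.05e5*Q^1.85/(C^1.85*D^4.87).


Q^1.85 = 60441
C^1.85 = 5293.6
D^4.87 = 1.9720e+09
p/m = 0.0035030 bar/m
p_total = 0.0035030 * 23.395 = 0.081953 bar

0.081953 bar


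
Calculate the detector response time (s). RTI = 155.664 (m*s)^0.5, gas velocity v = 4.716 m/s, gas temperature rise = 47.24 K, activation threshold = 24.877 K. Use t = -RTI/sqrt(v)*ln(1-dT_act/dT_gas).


dT_act/dT_gas = 0.52661
ln(1 - 0.52661) = -0.74783
t = -155.664 / sqrt(4.716) * -0.74783 = 53.605 s

53.605 s


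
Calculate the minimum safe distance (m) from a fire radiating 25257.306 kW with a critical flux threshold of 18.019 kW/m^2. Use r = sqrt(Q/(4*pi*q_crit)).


4*pi*q_crit = 226.43
Q/(4*pi*q_crit) = 111.54
r = sqrt(111.54) = 10.561 m

10.561 m


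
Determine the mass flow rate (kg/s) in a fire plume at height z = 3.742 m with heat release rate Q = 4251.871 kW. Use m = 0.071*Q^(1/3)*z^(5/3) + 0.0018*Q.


Q^(1/3) = 16.200
z^(5/3) = 9.0193
First term = 0.071 * 16.200 * 9.0193 = 10.374
Second term = 0.0018 * 4251.871 = 7.6534
m = 18.028 kg/s

18.028 kg/s


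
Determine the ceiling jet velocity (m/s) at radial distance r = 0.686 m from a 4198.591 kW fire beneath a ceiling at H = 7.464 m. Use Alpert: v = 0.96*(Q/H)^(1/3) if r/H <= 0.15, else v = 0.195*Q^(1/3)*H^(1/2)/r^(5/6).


r/H = 0.686 / 7.464 = 0.091908
r/H <= 0.15, so v = 0.96*(Q/H)^(1/3)
Q/H = 562.51
(Q/H)^(1/3) = 8.2549
v = 0.96 * 8.2549 = 7.9247 m/s

7.9247 m/s


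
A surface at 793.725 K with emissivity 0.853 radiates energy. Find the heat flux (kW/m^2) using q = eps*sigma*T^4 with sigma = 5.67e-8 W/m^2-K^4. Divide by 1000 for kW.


T^4 = 3.9690e+11
q = 0.853 * 5.67e-8 * 3.9690e+11 / 1000 = 19.196 kW/m^2

19.196 kW/m^2


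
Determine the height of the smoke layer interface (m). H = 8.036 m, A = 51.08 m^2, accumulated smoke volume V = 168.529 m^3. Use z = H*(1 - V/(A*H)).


V/(A*H) = 0.41057
1 - 0.41057 = 0.58943
z = 8.036 * 0.58943 = 4.7367 m

4.7367 m


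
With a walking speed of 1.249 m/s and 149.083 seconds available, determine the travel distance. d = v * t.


d = 1.249 * 149.083 = 186.20 m

186.20 m


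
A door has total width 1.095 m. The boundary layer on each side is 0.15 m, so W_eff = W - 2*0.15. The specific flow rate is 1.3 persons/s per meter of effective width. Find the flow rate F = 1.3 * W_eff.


W_eff = 1.095 - 0.30 = 0.795 m
F = 1.3 * 0.795 = 1.0335 persons/s

1.0335 persons/s


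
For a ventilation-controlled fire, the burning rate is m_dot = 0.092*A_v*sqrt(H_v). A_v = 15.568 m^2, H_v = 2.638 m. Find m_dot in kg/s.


sqrt(H_v) = 1.6242
m_dot = 0.092 * 15.568 * 1.6242 = 2.3263 kg/s

2.3263 kg/s


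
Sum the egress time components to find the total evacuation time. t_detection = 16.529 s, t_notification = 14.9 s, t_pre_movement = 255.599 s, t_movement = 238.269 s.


Total = 16.529 + 14.9 + 255.599 + 238.269 = 525.297 s

525.297 s


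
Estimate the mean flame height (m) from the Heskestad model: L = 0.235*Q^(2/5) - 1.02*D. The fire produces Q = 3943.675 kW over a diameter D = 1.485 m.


Q^(2/5) = 27.439
0.235 * Q^(2/5) = 6.4480
1.02 * D = 1.5147
L = 4.9333 m

4.9333 m


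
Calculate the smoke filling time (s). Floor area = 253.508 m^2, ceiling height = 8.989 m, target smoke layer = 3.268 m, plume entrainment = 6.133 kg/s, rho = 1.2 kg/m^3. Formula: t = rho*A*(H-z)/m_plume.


H - z = 5.721 m
t = 1.2 * 253.508 * 5.721 / 6.133 = 283.77 s

283.77 s


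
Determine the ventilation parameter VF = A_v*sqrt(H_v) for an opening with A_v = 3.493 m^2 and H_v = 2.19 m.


sqrt(H_v) = 1.4799
VF = 3.493 * 1.4799 = 5.1692 m^(5/2)

5.1692 m^(5/2)


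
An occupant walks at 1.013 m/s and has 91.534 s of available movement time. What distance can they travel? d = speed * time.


d = 1.013 * 91.534 = 92.724 m

92.724 m


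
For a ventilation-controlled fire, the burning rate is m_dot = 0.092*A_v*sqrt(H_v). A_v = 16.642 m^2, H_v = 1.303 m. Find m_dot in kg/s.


sqrt(H_v) = 1.1415
m_dot = 0.092 * 16.642 * 1.1415 = 1.7477 kg/s

1.7477 kg/s


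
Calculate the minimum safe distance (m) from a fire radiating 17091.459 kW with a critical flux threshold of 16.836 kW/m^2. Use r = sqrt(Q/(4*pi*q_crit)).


4*pi*q_crit = 211.57
Q/(4*pi*q_crit) = 80.785
r = sqrt(80.785) = 8.9880 m

8.9880 m


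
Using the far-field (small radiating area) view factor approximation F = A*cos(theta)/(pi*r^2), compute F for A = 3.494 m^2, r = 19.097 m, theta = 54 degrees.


cos(54 deg) = 0.58779
pi*r^2 = 1145.7
F = 3.494 * 0.58779 / 1145.7 = 0.0017925

0.0017925


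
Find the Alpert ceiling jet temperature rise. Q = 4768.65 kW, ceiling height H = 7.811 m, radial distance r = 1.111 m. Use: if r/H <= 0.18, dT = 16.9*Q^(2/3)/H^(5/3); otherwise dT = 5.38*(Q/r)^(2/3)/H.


r/H = 1.111 / 7.811 = 0.14224
r/H <= 0.18, so dT = 16.9*Q^(2/3)/H^(5/3)
Q^(2/3) = 283.31
H^(5/3) = 30.750
dT = 16.9 * 283.31 / 30.750 = 155.71 K

155.71 K


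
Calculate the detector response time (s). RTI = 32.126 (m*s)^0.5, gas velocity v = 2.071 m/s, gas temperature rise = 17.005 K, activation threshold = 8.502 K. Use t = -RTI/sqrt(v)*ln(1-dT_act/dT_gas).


dT_act/dT_gas = 0.49997
ln(1 - 0.49997) = -0.69309
t = -32.126 / sqrt(2.071) * -0.69309 = 15.472 s

15.472 s


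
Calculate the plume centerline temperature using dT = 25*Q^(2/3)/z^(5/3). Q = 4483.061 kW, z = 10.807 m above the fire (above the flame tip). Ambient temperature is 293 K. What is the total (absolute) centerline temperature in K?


Q^(2/3) = 271.88
z^(5/3) = 52.825
dT = 25 * 271.88 / 52.825 = 128.67 K
T = 293 + 128.67 = 421.67 K

421.67 K


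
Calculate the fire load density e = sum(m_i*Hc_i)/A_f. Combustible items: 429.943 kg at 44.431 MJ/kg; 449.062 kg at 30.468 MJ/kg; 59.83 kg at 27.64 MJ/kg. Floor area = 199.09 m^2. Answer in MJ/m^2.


Total energy = 429.943*44.431 + 449.062*30.468 + 59.83*27.64
= 19102.80 + 13682.02 + 1653.701
= 34438.52 MJ
e = 34438.52 / 199.09 = 172.98 MJ/m^2

172.98 MJ/m^2


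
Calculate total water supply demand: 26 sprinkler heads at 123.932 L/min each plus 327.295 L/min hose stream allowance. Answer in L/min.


Sprinkler demand = 26 * 123.932 = 3222.232 L/min
Total = 3222.232 + 327.295 = 3549.527 L/min

3549.527 L/min


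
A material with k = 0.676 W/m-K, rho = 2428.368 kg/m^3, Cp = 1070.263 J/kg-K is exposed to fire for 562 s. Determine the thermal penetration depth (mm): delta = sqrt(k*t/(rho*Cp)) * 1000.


alpha = 0.676 / (2428.368 * 1070.263) = 2.6010e-07 m^2/s
alpha * t = 0.00014618
delta = sqrt(0.00014618) * 1000 = 12.090 mm

12.090 mm


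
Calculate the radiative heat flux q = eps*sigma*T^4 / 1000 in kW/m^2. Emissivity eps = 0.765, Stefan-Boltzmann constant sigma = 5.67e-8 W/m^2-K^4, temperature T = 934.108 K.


T^4 = 7.6136e+11
q = 0.765 * 5.67e-8 * 7.6136e+11 / 1000 = 33.024 kW/m^2

33.024 kW/m^2


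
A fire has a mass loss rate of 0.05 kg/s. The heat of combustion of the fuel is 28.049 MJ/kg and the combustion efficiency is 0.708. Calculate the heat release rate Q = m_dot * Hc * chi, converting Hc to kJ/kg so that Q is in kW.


Hc = 28.049 MJ/kg = 28.049 * 1000 kJ/kg = 28049 kJ/kg
Q = 0.05 kg/s * 28049 kJ/kg * 0.708 = 992.93 kW

992.93 kW


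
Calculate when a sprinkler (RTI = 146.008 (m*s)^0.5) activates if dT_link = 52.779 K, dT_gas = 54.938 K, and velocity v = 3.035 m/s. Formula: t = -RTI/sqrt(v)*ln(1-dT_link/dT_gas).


dT_link/dT_gas = 0.96070
ln(1 - 0.96070) = -3.2366
t = -146.008 / sqrt(3.035) * -3.2366 = 271.26 s

271.26 s


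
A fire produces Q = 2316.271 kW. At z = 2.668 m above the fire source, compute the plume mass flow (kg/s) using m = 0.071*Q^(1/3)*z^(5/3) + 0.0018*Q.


Q^(1/3) = 13.231
z^(5/3) = 5.1323
First term = 0.071 * 13.231 * 5.1323 = 4.8213
Second term = 0.0018 * 2316.271 = 4.1693
m = 8.9906 kg/s

8.9906 kg/s


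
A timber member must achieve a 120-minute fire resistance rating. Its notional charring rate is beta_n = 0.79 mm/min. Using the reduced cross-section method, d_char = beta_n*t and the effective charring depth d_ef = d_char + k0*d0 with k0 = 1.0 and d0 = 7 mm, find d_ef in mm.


d_char = 0.79 * 120 = 94.8 mm
d_ef = 94.8 + 1.0*7 = 101.8 mm

101.8 mm


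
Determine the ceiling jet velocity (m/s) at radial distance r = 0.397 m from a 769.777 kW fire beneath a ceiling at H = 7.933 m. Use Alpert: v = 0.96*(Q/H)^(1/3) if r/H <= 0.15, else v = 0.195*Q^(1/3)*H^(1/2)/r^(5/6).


r/H = 0.397 / 7.933 = 0.050044
r/H <= 0.15, so v = 0.96*(Q/H)^(1/3)
Q/H = 97.035
(Q/H)^(1/3) = 4.5953
v = 0.96 * 4.5953 = 4.4114 m/s

4.4114 m/s
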